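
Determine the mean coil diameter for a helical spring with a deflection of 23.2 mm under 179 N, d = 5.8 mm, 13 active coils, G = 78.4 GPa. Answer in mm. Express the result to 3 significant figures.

Required rate k = F/δ = 179/23.2 = 7.7155 N/mm
D = (Gd⁴/(8N_a·k))^(1/3) = (78.4×10³·5.8⁴/(8·13·7.7155))^(1/3)
  = (110568)^(1/3) = 47.9965 mm

48.0 mm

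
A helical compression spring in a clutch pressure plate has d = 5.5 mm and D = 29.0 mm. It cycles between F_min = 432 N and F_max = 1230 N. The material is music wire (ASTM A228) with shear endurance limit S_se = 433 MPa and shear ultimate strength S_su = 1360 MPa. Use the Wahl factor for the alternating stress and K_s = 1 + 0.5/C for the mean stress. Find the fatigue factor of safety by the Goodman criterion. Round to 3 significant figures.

C = D/d = 29.0/5.5 = 5.2727; K_W = (4C−1)/(4C−4)+0.615/C = 1.2922; K_s = 1+0.5/C = 1.0948
F_a = (F_max−F_min)/2 = 399 N; F_m = (F_max+F_min)/2 = 831 N
τ_a = K_W·8F_aD/(πd³) = 1.2922 × 177.1 = 228.85 MPa
τ_m = K_s·8F_mD/(πd³) = 1.0948 × 368.85 = 403.83 MPa
Goodman: 1/n_f = τ_a/S_se + τ_m/S_su = 228.85/433 + 403.83/1360 = 0.52851 + 0.29693 = 0.82544
n_f = 1/0.82544 = 1.211

1.21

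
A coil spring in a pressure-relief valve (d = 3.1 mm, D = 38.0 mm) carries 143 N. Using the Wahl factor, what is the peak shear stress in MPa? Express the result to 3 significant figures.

519 MPa

Spring index C = D/d = 38.0/3.1 = 12.2581
K_W = (4C−1)/(4C−4) + 0.615/C = 48.032/45.032 + 0.0502 = 1.1168
τ₀ = 8FD/(πd³) = 8·143·38.0/(π·3.1³) = 43472/93.591 = 464.49 MPa
τ_max = K·τ₀ = 1.1168 × 464.49 = 518.74 MPa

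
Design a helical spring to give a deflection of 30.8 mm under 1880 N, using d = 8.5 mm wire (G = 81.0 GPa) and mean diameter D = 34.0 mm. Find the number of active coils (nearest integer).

Required rate k = F/δ = 1880/30.8 = 61.039 N/mm
N_a = Gd⁴/(8D³k) = (81.0×10³ × 8.5⁴)/(8 × 34.0³ × 61.039)
    = 4.22825e+08 / 1.91926e+07 = 22.03 → 22 coils

22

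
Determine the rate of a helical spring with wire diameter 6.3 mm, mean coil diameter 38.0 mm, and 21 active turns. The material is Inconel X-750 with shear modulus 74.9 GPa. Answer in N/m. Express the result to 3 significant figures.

k = Gd⁴/(8D³N_a) = (74.9×10³ × 6.3⁴) / (8 × 38.0³ × 21)
  = 1.1799e+08 / 9.2185e+06 = 12.799 N/mm = 12799 N/m

12800 N/m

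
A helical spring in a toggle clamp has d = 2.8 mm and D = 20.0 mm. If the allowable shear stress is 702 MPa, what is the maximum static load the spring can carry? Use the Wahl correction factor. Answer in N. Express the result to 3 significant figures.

250 N

C = D/d = 20.0/2.8 = 7.1429
K_W = (4C−1)/(4C−4) + 0.615/C = 27.571/24.571 + 0.0861 = 1.2082
τ_max = K·8FD/(πd³) → F_max = τ_allow·πd³/(8DK)
F_max = 702·π·2.8³/(8·20.0·1.2082) = 48413/193.31 = 250.44 N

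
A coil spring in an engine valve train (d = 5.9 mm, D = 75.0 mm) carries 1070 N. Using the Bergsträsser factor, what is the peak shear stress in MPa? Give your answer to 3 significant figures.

1100 MPa

Spring index C = D/d = 75.0/5.9 = 12.7119
K_B = (4C+2)/(4C−3) = 52.847/47.847 = 1.1045
τ₀ = 8FD/(πd³) = 8·1070·75.0/(π·5.9³) = 642000/645.22 = 995.01 MPa
τ_max = K·τ₀ = 1.1045 × 995.01 = 1099 MPa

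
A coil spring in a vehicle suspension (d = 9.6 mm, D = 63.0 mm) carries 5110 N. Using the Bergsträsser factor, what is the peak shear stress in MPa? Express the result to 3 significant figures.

Spring index C = D/d = 63.0/9.6 = 6.5625
K_B = (4C+2)/(4C−3) = 28.250/23.250 = 1.2151
τ₀ = 8FD/(πd³) = 8·5110·63.0/(π·9.6³) = 2.57544e+06/2779.5 = 926.59 MPa
τ_max = K·τ₀ = 1.2151 × 926.59 = 1125.9 MPa

1130 MPa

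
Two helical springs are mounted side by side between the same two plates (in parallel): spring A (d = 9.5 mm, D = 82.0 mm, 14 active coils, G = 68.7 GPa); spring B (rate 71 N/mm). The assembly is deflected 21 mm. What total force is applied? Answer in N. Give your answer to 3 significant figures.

1680 N

k_A = Gd⁴/(8D³N_a) = (68.7×10³)(9.5⁴)/(8·82.0³·14) = 9.0613 N/mm
Parallel: k_eq = 9.0613 + 71 = 80.061 N/mm
F = k_eq·δ = 80.061·21 = 1681.3 N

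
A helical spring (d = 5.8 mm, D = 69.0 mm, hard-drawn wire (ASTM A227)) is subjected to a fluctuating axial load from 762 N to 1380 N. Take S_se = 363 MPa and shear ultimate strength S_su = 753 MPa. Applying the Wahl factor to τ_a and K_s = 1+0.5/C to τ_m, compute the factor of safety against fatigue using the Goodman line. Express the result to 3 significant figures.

C = D/d = 69.0/5.8 = 11.8966; K_W = (4C−1)/(4C−4)+0.615/C = 1.1205; K_s = 1+0.5/C = 1.0420
F_a = (F_max−F_min)/2 = 309 N; F_m = (F_max+F_min)/2 = 1071 N
τ_a = K_W·8F_aD/(πd³) = 1.1205 × 278.27 = 311.81 MPa
τ_m = K_s·8F_mD/(πd³) = 1.0420 × 964.48 = 1005 MPa
Goodman: 1/n_f = τ_a/S_se + τ_m/S_su = 311.81/363 + 1005/753 = 0.85897 + 1.33469 = 2.1937
n_f = 1/2.1937 = 0.4559

0.456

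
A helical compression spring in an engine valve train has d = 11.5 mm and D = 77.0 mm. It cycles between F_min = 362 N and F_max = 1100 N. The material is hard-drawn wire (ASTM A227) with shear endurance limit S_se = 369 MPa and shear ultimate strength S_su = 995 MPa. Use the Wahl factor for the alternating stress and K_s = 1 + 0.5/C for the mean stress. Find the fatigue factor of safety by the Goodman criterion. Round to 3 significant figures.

3.85

C = D/d = 77.0/11.5 = 6.6957; K_W = (4C−1)/(4C−4)+0.615/C = 1.2235; K_s = 1+0.5/C = 1.0747
F_a = (F_max−F_min)/2 = 369 N; F_m = (F_max+F_min)/2 = 731 N
τ_a = K_W·8F_aD/(πd³) = 1.2235 × 47.573 = 58.207 MPa
τ_m = K_s·8F_mD/(πd³) = 1.0747 × 94.244 = 101.28 MPa
Goodman: 1/n_f = τ_a/S_se + τ_m/S_su = 58.207/369 + 101.28/995 = 0.15774 + 0.10179 = 0.25953
n_f = 1/0.25953 = 3.853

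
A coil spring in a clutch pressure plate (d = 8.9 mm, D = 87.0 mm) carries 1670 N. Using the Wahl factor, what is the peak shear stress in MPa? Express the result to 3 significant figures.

Spring index C = D/d = 87.0/8.9 = 9.7753
K_W = (4C−1)/(4C−4) + 0.615/C = 38.101/35.101 + 0.0629 = 1.1484
τ₀ = 8FD/(πd³) = 8·1670·87.0/(π·8.9³) = 1.16232e+06/2214.7 = 524.81 MPa
τ_max = K·τ₀ = 1.1484 × 524.81 = 602.69 MPa

603 MPa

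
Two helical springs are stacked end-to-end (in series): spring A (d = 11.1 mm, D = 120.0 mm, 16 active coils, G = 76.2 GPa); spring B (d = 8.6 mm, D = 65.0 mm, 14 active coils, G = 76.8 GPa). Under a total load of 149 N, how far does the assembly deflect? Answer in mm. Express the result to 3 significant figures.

k_A = Gd⁴/(8D³N_a) = (76.2×10³)(11.1⁴)/(8·120.0³·16) = 5.2299 N/mm
k_B = Gd⁴/(8D³N_a) = (76.8×10³)(8.6⁴)/(8·65.0³·14) = 13.658 N/mm
Series: 1/k_eq = 1/5.2299 + 1/13.658 = 0.26442; k_eq = 3.7818 N/mm
δ = F/k_eq = 149/3.7818 = 39.399 mm

39.4 mm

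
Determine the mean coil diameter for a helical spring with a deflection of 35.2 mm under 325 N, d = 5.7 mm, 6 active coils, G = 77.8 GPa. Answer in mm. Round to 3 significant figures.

57.0 mm

Required rate k = F/δ = 325/35.2 = 9.233 N/mm
D = (Gd⁴/(8N_a·k))^(1/3) = (77.8×10³·5.7⁴/(8·6·9.233))^(1/3)
  = (185309)^(1/3) = 57.0119 mm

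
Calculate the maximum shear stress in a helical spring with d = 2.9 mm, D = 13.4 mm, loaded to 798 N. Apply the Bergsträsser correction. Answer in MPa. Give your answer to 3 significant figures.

1480 MPa

Spring index C = D/d = 13.4/2.9 = 4.6207
K_B = (4C+2)/(4C−3) = 20.483/15.483 = 1.3229
τ₀ = 8FD/(πd³) = 8·798·13.4/(π·2.9³) = 85545.6/76.62 = 1116.5 MPa
τ_max = K·τ₀ = 1.3229 × 1116.5 = 1477 MPa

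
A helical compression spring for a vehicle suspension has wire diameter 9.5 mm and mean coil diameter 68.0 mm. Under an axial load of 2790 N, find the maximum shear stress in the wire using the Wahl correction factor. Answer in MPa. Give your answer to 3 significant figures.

681 MPa

Spring index C = D/d = 68.0/9.5 = 7.1579
K_W = (4C−1)/(4C−4) + 0.615/C = 27.632/24.632 + 0.0859 = 1.2077
τ₀ = 8FD/(πd³) = 8·2790·68.0/(π·9.5³) = 1.51776e+06/2693.5 = 563.49 MPa
τ_max = K·τ₀ = 1.2077 × 563.49 = 680.53 MPa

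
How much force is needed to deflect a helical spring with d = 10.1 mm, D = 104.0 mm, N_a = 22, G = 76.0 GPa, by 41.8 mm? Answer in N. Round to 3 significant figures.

167 N

k = Gd⁴/(8D³N_a) = (76.0×10³)(10.1⁴)/(8·104.0³·22) = 3.9947 N/mm
F = k·δ = 3.9947 × 41.8 = 166.98 N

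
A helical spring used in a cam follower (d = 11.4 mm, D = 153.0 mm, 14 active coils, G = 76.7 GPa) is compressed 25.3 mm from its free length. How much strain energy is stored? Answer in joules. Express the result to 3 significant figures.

1.03 J

k = Gd⁴/(8D³N_a) = (76.7×10³)(11.4⁴)/(8·153.0³·14) = 3.2294 N/mm
U = ½kδ² = 0.5 × 3.2294 × 25.3² = 1033.6 N·mm = 1.0336 J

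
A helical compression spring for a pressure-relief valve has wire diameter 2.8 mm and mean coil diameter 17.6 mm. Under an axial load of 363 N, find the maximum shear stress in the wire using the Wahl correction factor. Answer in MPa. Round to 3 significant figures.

Spring index C = D/d = 17.6/2.8 = 6.2857
K_W = (4C−1)/(4C−4) + 0.615/C = 24.143/21.143 + 0.0978 = 1.2397
τ₀ = 8FD/(πd³) = 8·363·17.6/(π·2.8³) = 51110.4/68.964 = 741.11 MPa
τ_max = K·τ₀ = 1.2397 × 741.11 = 918.78 MPa

919 MPa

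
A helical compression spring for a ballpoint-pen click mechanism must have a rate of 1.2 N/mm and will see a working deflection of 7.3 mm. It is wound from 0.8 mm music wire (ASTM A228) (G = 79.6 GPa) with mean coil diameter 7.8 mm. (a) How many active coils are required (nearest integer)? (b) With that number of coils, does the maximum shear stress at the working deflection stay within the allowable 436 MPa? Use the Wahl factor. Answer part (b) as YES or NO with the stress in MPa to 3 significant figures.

(a) 7 coils; (b) YES, τ_max = 399 MPa

N_a = Gd⁴/(8D³k) = (79.6×10³)(0.8⁴)/(8·7.8³·1.2) = 7.157 → N_a = 7
Actual rate k = Gd⁴/(8D³·7) = 1.2269 N/mm
Working load F = kδ = 1.2269·7.3 = 8.9562 N
C = 7.8/0.8 = 9.7500; K_W = (4C−1)/(4C−4)+0.615/C = 1.1488
τ_max = K_W·8FD/(πd³) = 1.1488·347.45 = 399.14 MPa
τ_max ≤ 436 MPa → acceptable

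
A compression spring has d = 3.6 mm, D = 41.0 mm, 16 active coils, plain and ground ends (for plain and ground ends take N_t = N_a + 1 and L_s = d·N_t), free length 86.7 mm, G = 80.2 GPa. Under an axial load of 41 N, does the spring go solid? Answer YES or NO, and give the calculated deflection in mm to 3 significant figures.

k = Gd⁴/(8D³N_a) = (80.2×10³)(3.6⁴)/(8·41.0³·16) = 1.5269 N/mm
N_t = 17; L_s = 3.6·17 = 61.2 mm; δ_solid = L₀ − L_s = 86.7 − 61.2 = 25.5 mm
δ = F/k = 41/1.5269 = 26.851 mm
δ ≥ δ_solid → spring goes solid

YES, δ = 26.9 mm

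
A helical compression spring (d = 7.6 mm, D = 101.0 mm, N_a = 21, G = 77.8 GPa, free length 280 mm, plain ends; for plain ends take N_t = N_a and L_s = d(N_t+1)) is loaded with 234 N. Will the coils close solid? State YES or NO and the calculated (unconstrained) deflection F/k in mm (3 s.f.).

k = Gd⁴/(8D³N_a) = (77.8×10³)(7.6⁴)/(8·101.0³·21) = 1.4995 N/mm
N_t = 21; L_s = 7.6·22 = 167.2 mm; δ_solid = L₀ − L_s = 280 − 167.2 = 112.8 mm
δ = F/k = 234/1.4995 = 156.05 mm
δ ≥ δ_solid → spring goes solid

YES, δ = 156 mm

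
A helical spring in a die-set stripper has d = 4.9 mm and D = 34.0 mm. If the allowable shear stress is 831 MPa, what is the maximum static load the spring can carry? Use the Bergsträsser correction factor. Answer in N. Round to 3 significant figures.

939 N

C = D/d = 34.0/4.9 = 6.9388
K_B = (4C+2)/(4C−3) = 29.755/24.755 = 1.2020
τ_max = K·8FD/(πd³) → F_max = τ_allow·πd³/(8DK)
F_max = 831·π·4.9³/(8·34.0·1.2020) = 3.0714e+05/326.94 = 939.45 N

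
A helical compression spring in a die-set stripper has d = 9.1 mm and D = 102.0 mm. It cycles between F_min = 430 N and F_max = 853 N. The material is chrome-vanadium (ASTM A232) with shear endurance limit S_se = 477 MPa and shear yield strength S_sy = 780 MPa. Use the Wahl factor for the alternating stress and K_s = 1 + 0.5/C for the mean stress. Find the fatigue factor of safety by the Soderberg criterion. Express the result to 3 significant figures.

C = D/d = 102.0/9.1 = 11.2088; K_W = (4C−1)/(4C−4)+0.615/C = 1.1283; K_s = 1+0.5/C = 1.0446
F_a = (F_max−F_min)/2 = 211.5 N; F_m = (F_max+F_min)/2 = 641.5 N
τ_a = K_W·8F_aD/(πd³) = 1.1283 × 72.9 = 82.255 MPa
τ_m = K_s·8F_mD/(πd³) = 1.0446 × 221.11 = 230.98 MPa
Soderberg: 1/n_f = τ_a/S_se + τ_m/S_sy = 82.255/477 + 230.98/780 = 0.17244 + 0.29612 = 0.46857
n_f = 1/0.46857 = 2.134

2.13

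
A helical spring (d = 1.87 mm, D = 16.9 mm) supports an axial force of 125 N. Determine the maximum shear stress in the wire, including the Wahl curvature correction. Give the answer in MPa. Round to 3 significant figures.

955 MPa

Spring index C = D/d = 16.9/1.87 = 9.0374
K_W = (4C−1)/(4C−4) + 0.615/C = 35.150/32.150 + 0.0681 = 1.1614
τ₀ = 8FD/(πd³) = 8·125·16.9/(π·1.87³) = 16900/20.544 = 822.64 MPa
τ_max = K·τ₀ = 1.1614 × 822.64 = 955.39 MPa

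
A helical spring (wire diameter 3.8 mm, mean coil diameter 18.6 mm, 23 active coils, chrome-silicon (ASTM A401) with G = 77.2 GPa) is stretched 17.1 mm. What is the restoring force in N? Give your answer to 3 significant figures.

232 N

k = Gd⁴/(8D³N_a) = (77.2×10³)(3.8⁴)/(8·18.6³·23) = 13.595 N/mm
F = k·δ = 13.595 × 17.1 = 232.48 N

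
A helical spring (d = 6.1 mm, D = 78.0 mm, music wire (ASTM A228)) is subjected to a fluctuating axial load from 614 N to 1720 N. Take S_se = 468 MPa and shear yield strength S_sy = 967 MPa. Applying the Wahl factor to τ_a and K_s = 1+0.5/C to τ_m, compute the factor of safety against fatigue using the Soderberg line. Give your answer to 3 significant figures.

0.445

C = D/d = 78.0/6.1 = 12.7869; K_W = (4C−1)/(4C−4)+0.615/C = 1.1117; K_s = 1+0.5/C = 1.0391
F_a = (F_max−F_min)/2 = 553 N; F_m = (F_max+F_min)/2 = 1167 N
τ_a = K_W·8F_aD/(πd³) = 1.1117 × 483.92 = 537.98 MPa
τ_m = K_s·8F_mD/(πd³) = 1.0391 × 1021.2 = 1061.1 MPa
Soderberg: 1/n_f = τ_a/S_se + τ_m/S_sy = 537.98/468 + 1061.1/967 = 1.14954 + 1.09736 = 2.2469
n_f = 1/2.2469 = 0.4451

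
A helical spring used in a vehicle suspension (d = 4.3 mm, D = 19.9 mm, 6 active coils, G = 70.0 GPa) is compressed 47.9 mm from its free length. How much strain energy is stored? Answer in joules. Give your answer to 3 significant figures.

72.6 J

k = Gd⁴/(8D³N_a) = (70.0×10³)(4.3⁴)/(8·19.9³·6) = 63.266 N/mm
U = ½kδ² = 0.5 × 63.266 × 47.9² = 72579 N·mm = 72.579 J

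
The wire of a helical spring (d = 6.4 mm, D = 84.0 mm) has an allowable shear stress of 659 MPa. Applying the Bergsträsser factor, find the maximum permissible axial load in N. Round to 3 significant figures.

734 N

C = D/d = 84.0/6.4 = 13.1250
K_B = (4C+2)/(4C−3) = 54.500/49.500 = 1.1010
τ_max = K·8FD/(πd³) → F_max = τ_allow·πd³/(8DK)
F_max = 659·π·6.4³/(8·84.0·1.1010) = 5.4272e+05/739.88 = 733.52 N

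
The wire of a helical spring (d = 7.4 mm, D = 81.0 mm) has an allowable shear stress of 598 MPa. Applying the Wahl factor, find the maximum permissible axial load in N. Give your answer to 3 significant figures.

1040 N

C = D/d = 81.0/7.4 = 10.9459
K_W = (4C−1)/(4C−4) + 0.615/C = 42.784/39.784 + 0.0562 = 1.1316
τ_max = K·8FD/(πd³) → F_max = τ_allow·πd³/(8DK)
F_max = 598·π·7.4³/(8·81.0·1.1316) = 7.6128e+05/733.27 = 1038.2 N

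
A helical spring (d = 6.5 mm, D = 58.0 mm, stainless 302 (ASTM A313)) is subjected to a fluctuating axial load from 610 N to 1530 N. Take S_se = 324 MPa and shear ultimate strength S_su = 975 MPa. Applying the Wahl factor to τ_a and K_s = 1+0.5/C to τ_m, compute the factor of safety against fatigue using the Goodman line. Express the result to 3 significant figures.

0.661

C = D/d = 58.0/6.5 = 8.9231; K_W = (4C−1)/(4C−4)+0.615/C = 1.1636; K_s = 1+0.5/C = 1.0560
F_a = (F_max−F_min)/2 = 460 N; F_m = (F_max+F_min)/2 = 1070 N
τ_a = K_W·8F_aD/(πd³) = 1.1636 × 247.39 = 287.86 MPa
τ_m = K_s·8F_mD/(πd³) = 1.0560 × 575.46 = 607.7 MPa
Goodman: 1/n_f = τ_a/S_se + τ_m/S_su = 287.86/324 + 607.7/975 = 0.88846 + 0.62328 = 1.5117
n_f = 1/1.5117 = 0.6615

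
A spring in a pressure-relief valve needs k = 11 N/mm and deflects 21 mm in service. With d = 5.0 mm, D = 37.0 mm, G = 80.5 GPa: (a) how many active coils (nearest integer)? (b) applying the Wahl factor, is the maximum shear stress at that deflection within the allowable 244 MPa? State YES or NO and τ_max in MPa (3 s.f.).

(a) 11 coils; (b) YES, τ_max = 214 MPa

N_a = Gd⁴/(8D³k) = (80.5×10³)(5.0⁴)/(8·37.0³·11) = 11.29 → N_a = 11
Actual rate k = Gd⁴/(8D³·11) = 11.287 N/mm
Working load F = kδ = 11.287·21 = 237.03 N
C = 37.0/5.0 = 7.4000; K_W = (4C−1)/(4C−4)+0.615/C = 1.2003
τ_max = K_W·8FD/(πd³) = 1.2003·178.66 = 214.45 MPa
τ_max ≤ 244 MPa → acceptable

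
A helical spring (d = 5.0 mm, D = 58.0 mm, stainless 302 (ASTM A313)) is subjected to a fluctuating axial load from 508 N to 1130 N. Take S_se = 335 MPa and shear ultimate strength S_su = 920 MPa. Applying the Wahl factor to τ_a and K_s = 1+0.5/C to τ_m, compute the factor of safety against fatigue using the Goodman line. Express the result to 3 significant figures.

C = D/d = 58.0/5.0 = 11.6000; K_W = (4C−1)/(4C−4)+0.615/C = 1.1238; K_s = 1+0.5/C = 1.0431
F_a = (F_max−F_min)/2 = 311 N; F_m = (F_max+F_min)/2 = 819 N
τ_a = K_W·8F_aD/(πd³) = 1.1238 × 367.47 = 412.95 MPa
τ_m = K_s·8F_mD/(πd³) = 1.0431 × 967.7 = 1009.4 MPa
Goodman: 1/n_f = τ_a/S_se + τ_m/S_su = 412.95/335 + 1009.4/920 = 1.23268 + 1.09719 = 2.3299
n_f = 1/2.3299 = 0.4292

0.429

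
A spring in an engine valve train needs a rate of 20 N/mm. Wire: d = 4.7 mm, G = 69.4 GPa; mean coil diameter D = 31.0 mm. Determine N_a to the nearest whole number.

7

N_a = Gd⁴/(8D³k) = (69.4×10³ × 4.7⁴)/(8 × 31.0³ × 20)
    = 3.3865e+07 / 4.76656e+06 = 7.105 → 7 coils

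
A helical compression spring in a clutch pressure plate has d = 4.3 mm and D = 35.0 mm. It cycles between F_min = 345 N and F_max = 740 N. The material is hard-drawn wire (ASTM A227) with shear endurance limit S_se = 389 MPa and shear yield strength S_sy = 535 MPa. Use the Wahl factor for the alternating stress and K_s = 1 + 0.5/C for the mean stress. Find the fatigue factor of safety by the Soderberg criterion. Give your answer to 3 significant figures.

0.532

C = D/d = 35.0/4.3 = 8.1395; K_W = (4C−1)/(4C−4)+0.615/C = 1.1806; K_s = 1+0.5/C = 1.0614
F_a = (F_max−F_min)/2 = 197.5 N; F_m = (F_max+F_min)/2 = 542.5 N
τ_a = K_W·8F_aD/(πd³) = 1.1806 × 221.4 = 261.38 MPa
τ_m = K_s·8F_mD/(πd³) = 1.0614 × 608.14 = 645.5 MPa
Soderberg: 1/n_f = τ_a/S_se + τ_m/S_sy = 261.38/389 + 645.5/535 = 0.67193 + 1.20653 = 1.8785
n_f = 1/1.8785 = 0.5323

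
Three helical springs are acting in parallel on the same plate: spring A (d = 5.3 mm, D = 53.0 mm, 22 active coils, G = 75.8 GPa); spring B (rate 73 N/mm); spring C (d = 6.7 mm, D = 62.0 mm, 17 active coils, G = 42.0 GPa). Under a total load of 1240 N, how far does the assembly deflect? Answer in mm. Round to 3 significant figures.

k_A = Gd⁴/(8D³N_a) = (75.8×10³)(5.3⁴)/(8·53.0³·22) = 2.2826 N/mm
k_C = Gd⁴/(8D³N_a) = (42.0×10³)(6.7⁴)/(8·62.0³·17) = 2.6112 N/mm
Parallel: k_eq = 2.2826 + 73 + 2.6112 = 77.894 N/mm
δ = F/k_eq = 1240/77.894 = 15.919 mm

15.9 mm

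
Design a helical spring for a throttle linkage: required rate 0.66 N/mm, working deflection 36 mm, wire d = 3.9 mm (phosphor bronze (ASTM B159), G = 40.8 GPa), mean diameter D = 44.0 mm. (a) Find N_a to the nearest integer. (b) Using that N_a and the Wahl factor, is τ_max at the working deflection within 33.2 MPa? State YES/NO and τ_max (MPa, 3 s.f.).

(a) 21 coils; (b) NO, τ_max = 50.6 MPa

N_a = Gd⁴/(8D³k) = (40.8×10³)(3.9⁴)/(8·44.0³·0.66) = 20.99 → N_a = 21
Actual rate k = Gd⁴/(8D³·21) = 0.65956 N/mm
Working load F = kδ = 0.65956·36 = 23.744 N
C = 44.0/3.9 = 11.2821; K_W = (4C−1)/(4C−4)+0.615/C = 1.1275
τ_max = K_W·8FD/(πd³) = 1.1275·44.849 = 50.565 MPa
τ_max > 33.2 MPa → exceeds allowable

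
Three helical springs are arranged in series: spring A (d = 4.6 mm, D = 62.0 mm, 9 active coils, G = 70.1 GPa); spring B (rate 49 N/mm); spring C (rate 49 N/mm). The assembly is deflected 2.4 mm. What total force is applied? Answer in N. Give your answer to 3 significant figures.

4.08 N

k_A = Gd⁴/(8D³N_a) = (70.1×10³)(4.6⁴)/(8·62.0³·9) = 1.8291 N/mm
Series: 1/k_eq = 1/1.8291 + 1/49 + 1/49 = 0.58753; k_eq = 1.702 N/mm
F = k_eq·δ = 1.702·2.4 = 4.0849 N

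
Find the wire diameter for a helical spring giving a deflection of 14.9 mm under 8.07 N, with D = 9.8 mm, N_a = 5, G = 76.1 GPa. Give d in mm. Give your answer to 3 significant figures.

0.719 mm

Required rate k = F/δ = 8.07/14.9 = 0.54161 N/mm
d = (8D³N_a·k / G)^(1/4) = (8·9.8³·5·0.54161 / (76.1×10³))^0.25
  = (0.26794)^0.25 = 0.7195 mm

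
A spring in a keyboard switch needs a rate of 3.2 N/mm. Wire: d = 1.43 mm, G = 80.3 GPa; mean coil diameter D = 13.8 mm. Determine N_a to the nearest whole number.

N_a = Gd⁴/(8D³k) = (80.3×10³ × 1.43⁴)/(8 × 13.8³ × 3.2)
    = 335784 / 67278.6 = 4.991 → 5 coils

5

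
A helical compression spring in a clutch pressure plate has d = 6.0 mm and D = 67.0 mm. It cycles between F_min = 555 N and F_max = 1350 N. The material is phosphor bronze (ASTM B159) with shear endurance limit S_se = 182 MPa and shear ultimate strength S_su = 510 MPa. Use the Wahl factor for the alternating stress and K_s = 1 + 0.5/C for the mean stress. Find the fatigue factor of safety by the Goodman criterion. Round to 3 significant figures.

0.287

C = D/d = 67.0/6.0 = 11.1667; K_W = (4C−1)/(4C−4)+0.615/C = 1.1288; K_s = 1+0.5/C = 1.0448
F_a = (F_max−F_min)/2 = 397.5 N; F_m = (F_max+F_min)/2 = 952.5 N
τ_a = K_W·8F_aD/(πd³) = 1.1288 × 313.98 = 354.43 MPa
τ_m = K_s·8F_mD/(πd³) = 1.0448 × 752.36 = 786.05 MPa
Goodman: 1/n_f = τ_a/S_se + τ_m/S_su = 354.43/182 + 786.05/510 = 1.94743 + 1.54127 = 3.4887
n_f = 1/3.4887 = 0.2866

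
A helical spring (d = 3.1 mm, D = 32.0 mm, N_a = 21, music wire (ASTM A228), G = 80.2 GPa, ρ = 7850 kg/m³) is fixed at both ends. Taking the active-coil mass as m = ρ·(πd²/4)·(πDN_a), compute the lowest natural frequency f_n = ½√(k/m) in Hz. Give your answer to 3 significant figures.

k = Gd⁴/(8D³N_a) = (80.2×10³)(3.1⁴)/(8·32.0³·21) = 1.3454 N/mm = 1345.4 N/m
Wire length L = πDN_a = π·32.0·21 = 2111.2 mm
m = ρ·(πd²/4)·L = 7850 × 7.5477×10⁻⁶ m² × 2.1112 m = 0.12508 kg
f_n = ½√(k/m) = 0.5·√(1345.4/0.12508) = 0.5·√(10756) = 51.856 Hz

51.9 Hz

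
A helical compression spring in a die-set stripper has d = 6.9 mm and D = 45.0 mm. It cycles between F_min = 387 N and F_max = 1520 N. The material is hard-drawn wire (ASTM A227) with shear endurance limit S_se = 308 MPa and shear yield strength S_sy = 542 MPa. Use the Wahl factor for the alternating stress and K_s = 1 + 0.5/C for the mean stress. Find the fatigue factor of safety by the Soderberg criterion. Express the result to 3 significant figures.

C = D/d = 45.0/6.9 = 6.5217; K_W = (4C−1)/(4C−4)+0.615/C = 1.2301; K_s = 1+0.5/C = 1.0767
F_a = (F_max−F_min)/2 = 566.5 N; F_m = (F_max+F_min)/2 = 953.5 N
τ_a = K_W·8F_aD/(πd³) = 1.2301 × 197.61 = 243.08 MPa
τ_m = K_s·8F_mD/(πd³) = 1.0767 × 332.6 = 358.1 MPa
Soderberg: 1/n_f = τ_a/S_se + τ_m/S_sy = 243.08/308 + 358.1/542 = 0.78923 + 0.66071 = 1.4499
n_f = 1/1.4499 = 0.6897

0.690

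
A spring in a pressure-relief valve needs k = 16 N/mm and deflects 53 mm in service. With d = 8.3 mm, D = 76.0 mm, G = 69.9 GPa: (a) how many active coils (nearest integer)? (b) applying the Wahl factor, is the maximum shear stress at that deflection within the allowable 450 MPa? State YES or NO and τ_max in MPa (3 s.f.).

N_a = Gd⁴/(8D³k) = (69.9×10³)(8.3⁴)/(8·76.0³·16) = 5.904 → N_a = 6
Actual rate k = Gd⁴/(8D³·6) = 15.744 N/mm
Working load F = kδ = 15.744·53 = 834.42 N
C = 76.0/8.3 = 9.1566; K_W = (4C−1)/(4C−4)+0.615/C = 1.1591
τ_max = K_W·8FD/(πd³) = 1.1591·282.42 = 327.36 MPa
τ_max ≤ 450 MPa → acceptable

(a) 6 coils; (b) YES, τ_max = 327 MPa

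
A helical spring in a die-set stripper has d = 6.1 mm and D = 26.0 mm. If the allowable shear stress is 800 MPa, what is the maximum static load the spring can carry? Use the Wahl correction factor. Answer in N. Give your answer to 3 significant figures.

2000 N

C = D/d = 26.0/6.1 = 4.2623
K_W = (4C−1)/(4C−4) + 0.615/C = 16.049/13.049 + 0.1443 = 1.3742
τ_max = K·8FD/(πd³) → F_max = τ_allow·πd³/(8DK)
F_max = 800·π·6.1³/(8·26.0·1.3742) = 5.7047e+05/285.83 = 1995.8 N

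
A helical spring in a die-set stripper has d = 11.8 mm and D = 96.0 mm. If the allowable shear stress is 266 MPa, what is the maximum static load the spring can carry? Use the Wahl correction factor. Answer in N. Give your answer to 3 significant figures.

C = D/d = 96.0/11.8 = 8.1356
K_W = (4C−1)/(4C−4) + 0.615/C = 31.542/28.542 + 0.0756 = 1.1807
τ_max = K·8FD/(πd³) → F_max = τ_allow·πd³/(8DK)
F_max = 266·π·11.8³/(8·96.0·1.1807) = 1.373e+06/906.78 = 1514.2 N

1510 N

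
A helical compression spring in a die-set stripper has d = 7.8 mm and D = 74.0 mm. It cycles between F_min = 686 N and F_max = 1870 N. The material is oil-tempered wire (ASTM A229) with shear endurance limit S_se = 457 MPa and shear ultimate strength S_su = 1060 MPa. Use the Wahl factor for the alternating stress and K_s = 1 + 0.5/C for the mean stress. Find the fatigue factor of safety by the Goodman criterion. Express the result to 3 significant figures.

C = D/d = 74.0/7.8 = 9.4872; K_W = (4C−1)/(4C−4)+0.615/C = 1.1532; K_s = 1+0.5/C = 1.0527
F_a = (F_max−F_min)/2 = 592 N; F_m = (F_max+F_min)/2 = 1278 N
τ_a = K_W·8F_aD/(πd³) = 1.1532 × 235.08 = 271.09 MPa
τ_m = K_s·8F_mD/(πd³) = 1.0527 × 507.48 = 534.23 MPa
Goodman: 1/n_f = τ_a/S_se + τ_m/S_su = 271.09/457 + 534.23/1060 = 0.59319 + 0.50399 = 1.0972
n_f = 1/1.0972 = 0.9114

0.911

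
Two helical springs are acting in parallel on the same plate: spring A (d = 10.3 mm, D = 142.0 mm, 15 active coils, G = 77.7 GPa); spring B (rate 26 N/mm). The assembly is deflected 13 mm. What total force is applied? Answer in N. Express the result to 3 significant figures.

371 N

k_A = Gd⁴/(8D³N_a) = (77.7×10³)(10.3⁴)/(8·142.0³·15) = 2.5452 N/mm
Parallel: k_eq = 2.5452 + 26 = 28.545 N/mm
F = k_eq·δ = 28.545·13 = 371.09 N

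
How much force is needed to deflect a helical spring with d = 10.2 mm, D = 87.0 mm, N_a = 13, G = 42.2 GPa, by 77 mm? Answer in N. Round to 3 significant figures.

514 N

k = Gd⁴/(8D³N_a) = (42.2×10³)(10.2⁴)/(8·87.0³·13) = 6.6699 N/mm
F = k·δ = 6.6699 × 77 = 513.59 N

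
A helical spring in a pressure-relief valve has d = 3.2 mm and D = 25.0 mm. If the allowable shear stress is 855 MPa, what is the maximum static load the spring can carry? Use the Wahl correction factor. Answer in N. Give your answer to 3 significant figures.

370 N

C = D/d = 25.0/3.2 = 7.8125
K_W = (4C−1)/(4C−4) + 0.615/C = 30.250/27.250 + 0.0787 = 1.1888
τ_max = K·8FD/(πd³) → F_max = τ_allow·πd³/(8DK)
F_max = 855·π·3.2³/(8·25.0·1.1888) = 88017/237.76 = 370.19 N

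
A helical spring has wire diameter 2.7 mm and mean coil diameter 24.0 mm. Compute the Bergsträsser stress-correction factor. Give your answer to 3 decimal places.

1.154

C = D/d = 24.0/2.7 = 8.8889
K_B = (4C+2)/(4C−3) = 37.556/32.556 = 1.1536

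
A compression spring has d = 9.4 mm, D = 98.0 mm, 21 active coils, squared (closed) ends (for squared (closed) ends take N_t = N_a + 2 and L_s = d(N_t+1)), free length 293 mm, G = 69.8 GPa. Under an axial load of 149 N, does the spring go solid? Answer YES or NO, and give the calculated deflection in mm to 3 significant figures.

k = Gd⁴/(8D³N_a) = (69.8×10³)(9.4⁴)/(8·98.0³·21) = 3.4465 N/mm
N_t = 23; L_s = 9.4·24 = 225.6 mm; δ_solid = L₀ − L_s = 293 − 225.6 = 67.4 mm
δ = F/k = 149/3.4465 = 43.232 mm
δ < δ_solid → spring does not go solid

NO, δ = 43.2 mm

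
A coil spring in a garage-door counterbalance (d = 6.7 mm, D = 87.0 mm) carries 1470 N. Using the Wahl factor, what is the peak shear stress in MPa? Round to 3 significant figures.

Spring index C = D/d = 87.0/6.7 = 12.9851
K_W = (4C−1)/(4C−4) + 0.615/C = 50.940/47.940 + 0.0474 = 1.1099
τ₀ = 8FD/(πd³) = 8·1470·87.0/(π·6.7³) = 1.02312e+06/944.87 = 1082.8 MPa
τ_max = K·τ₀ = 1.1099 × 1082.8 = 1201.9 MPa

1200 MPa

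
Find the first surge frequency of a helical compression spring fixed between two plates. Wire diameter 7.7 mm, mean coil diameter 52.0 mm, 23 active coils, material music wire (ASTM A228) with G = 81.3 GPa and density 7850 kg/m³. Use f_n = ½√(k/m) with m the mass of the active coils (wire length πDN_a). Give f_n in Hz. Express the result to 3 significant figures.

44.8 Hz

k = Gd⁴/(8D³N_a) = (81.3×10³)(7.7⁴)/(8·52.0³·23) = 11.047 N/mm = 11047 N/m
Wire length L = πDN_a = π·52.0·23 = 3757.3 mm
m = ρ·(πd²/4)·L = 7850 × 46.566×10⁻⁶ m² × 3.7573 m = 1.3735 kg
f_n = ½√(k/m) = 0.5·√(11047/1.3735) = 0.5·√(8042.7) = 44.841 Hz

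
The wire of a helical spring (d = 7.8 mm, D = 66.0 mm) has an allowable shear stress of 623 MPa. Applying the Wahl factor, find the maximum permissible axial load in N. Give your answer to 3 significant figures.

1500 N

C = D/d = 66.0/7.8 = 8.4615
K_W = (4C−1)/(4C−4) + 0.615/C = 32.846/29.846 + 0.0727 = 1.1732
τ_max = K·8FD/(πd³) → F_max = τ_allow·πd³/(8DK)
F_max = 623·π·7.8³/(8·66.0·1.1732) = 9.288e+05/619.45 = 1499.4 N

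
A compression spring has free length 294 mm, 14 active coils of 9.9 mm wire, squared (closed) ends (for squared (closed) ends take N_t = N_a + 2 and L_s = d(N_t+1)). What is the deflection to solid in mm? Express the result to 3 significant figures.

126 mm

N_t = 16; L_s = 9.9·17 = 168.3 mm
δ_solid = L₀ − L_s = 294 − 168.3 = 125.7 mm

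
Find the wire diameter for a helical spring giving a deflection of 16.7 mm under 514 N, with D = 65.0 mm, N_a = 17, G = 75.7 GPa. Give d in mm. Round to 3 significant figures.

11.1 mm

Required rate k = F/δ = 514/16.7 = 30.778 N/mm
d = (8D³N_a·k / G)^(1/4) = (8·65.0³·17·30.778 / (75.7×10³))^0.25
  = (15186)^0.25 = 11.1009 mm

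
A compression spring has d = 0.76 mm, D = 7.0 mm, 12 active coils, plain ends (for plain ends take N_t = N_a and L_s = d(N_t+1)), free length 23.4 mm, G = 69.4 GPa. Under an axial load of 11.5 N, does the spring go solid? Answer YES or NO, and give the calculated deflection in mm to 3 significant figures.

YES, δ = 16.4 mm

k = Gd⁴/(8D³N_a) = (69.4×10³)(0.76⁴)/(8·7.0³·12) = 0.70315 N/mm
N_t = 12; L_s = 0.76·13 = 9.88 mm; δ_solid = L₀ − L_s = 23.4 − 9.88 = 13.52 mm
δ = F/k = 11.5/0.70315 = 16.355 mm
δ ≥ δ_solid → spring goes solid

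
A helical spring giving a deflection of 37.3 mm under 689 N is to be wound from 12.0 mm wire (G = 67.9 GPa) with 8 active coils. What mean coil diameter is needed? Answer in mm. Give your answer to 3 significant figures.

Required rate k = F/δ = 689/37.3 = 18.472 N/mm
D = (Gd⁴/(8N_a·k))^(1/3) = (67.9×10³·12.0⁴/(8·8·18.472))^(1/3)
  = (1.19098e+06)^(1/3) = 105.9989 mm

106 mm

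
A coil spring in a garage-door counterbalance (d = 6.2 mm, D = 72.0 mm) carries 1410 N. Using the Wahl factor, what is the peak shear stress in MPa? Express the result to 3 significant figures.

Spring index C = D/d = 72.0/6.2 = 11.6129
K_W = (4C−1)/(4C−4) + 0.615/C = 45.452/42.452 + 0.0530 = 1.1236
τ₀ = 8FD/(πd³) = 8·1410·72.0/(π·6.2³) = 812160/748.73 = 1084.7 MPa
τ_max = K·τ₀ = 1.1236 × 1084.7 = 1218.8 MPa

1220 MPa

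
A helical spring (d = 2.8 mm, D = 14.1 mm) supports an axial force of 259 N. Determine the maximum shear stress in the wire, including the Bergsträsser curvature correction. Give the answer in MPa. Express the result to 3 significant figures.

Spring index C = D/d = 14.1/2.8 = 5.0357
K_B = (4C+2)/(4C−3) = 22.143/17.143 = 1.2917
τ₀ = 8FD/(πd³) = 8·259·14.1/(π·2.8³) = 29215.2/68.964 = 423.63 MPa
τ_max = K·τ₀ = 1.2917 × 423.63 = 547.19 MPa

547 MPa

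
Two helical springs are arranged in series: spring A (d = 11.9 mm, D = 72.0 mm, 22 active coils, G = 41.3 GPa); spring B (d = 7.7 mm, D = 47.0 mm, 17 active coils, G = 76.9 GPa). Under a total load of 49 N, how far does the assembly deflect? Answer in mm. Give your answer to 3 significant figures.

k_A = Gd⁴/(8D³N_a) = (41.3×10³)(11.9⁴)/(8·72.0³·22) = 12.607 N/mm
k_B = Gd⁴/(8D³N_a) = (76.9×10³)(7.7⁴)/(8·47.0³·17) = 19.145 N/mm
Series: 1/k_eq = 1/12.607 + 1/19.145 = 0.13155; k_eq = 7.6016 N/mm
δ = F/k_eq = 49/7.6016 = 6.446 mm

6.45 mm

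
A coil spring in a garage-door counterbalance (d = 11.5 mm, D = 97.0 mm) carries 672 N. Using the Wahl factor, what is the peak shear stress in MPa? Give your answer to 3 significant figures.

128 MPa

Spring index C = D/d = 97.0/11.5 = 8.4348
K_W = (4C−1)/(4C−4) + 0.615/C = 32.739/29.739 + 0.0729 = 1.1738
τ₀ = 8FD/(πd³) = 8·672·97.0/(π·11.5³) = 521472/4778 = 109.14 MPa
τ_max = K·τ₀ = 1.1738 × 109.14 = 128.11 MPa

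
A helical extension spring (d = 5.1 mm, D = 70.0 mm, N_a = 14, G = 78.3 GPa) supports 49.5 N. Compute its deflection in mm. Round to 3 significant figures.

k = Gd⁴/(8D³N_a) = (78.3×10³)(5.1⁴)/(8·70.0³·14) = 1.3789 N/mm
δ = F/k = 49.5 / 1.3789 = 35.898 mm

35.9 mm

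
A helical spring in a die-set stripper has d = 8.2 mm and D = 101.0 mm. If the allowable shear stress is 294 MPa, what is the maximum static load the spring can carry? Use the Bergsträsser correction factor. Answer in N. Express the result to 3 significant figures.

569 N

C = D/d = 101.0/8.2 = 12.3171
K_B = (4C+2)/(4C−3) = 51.268/46.268 = 1.1081
τ_max = K·8FD/(πd³) → F_max = τ_allow·πd³/(8DK)
F_max = 294·π·8.2³/(8·101.0·1.1081) = 5.0926e+05/895.32 = 568.8 N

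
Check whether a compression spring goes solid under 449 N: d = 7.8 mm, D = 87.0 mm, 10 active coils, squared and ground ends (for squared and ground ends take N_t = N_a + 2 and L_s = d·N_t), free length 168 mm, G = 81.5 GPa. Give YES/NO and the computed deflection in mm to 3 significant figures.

YES, δ = 78.4 mm

k = Gd⁴/(8D³N_a) = (81.5×10³)(7.8⁴)/(8·87.0³·10) = 5.7265 N/mm
N_t = 12; L_s = 7.8·12 = 93.6 mm; δ_solid = L₀ − L_s = 168 − 93.6 = 74.4 mm
δ = F/k = 449/5.7265 = 78.408 mm
δ ≥ δ_solid → spring goes solid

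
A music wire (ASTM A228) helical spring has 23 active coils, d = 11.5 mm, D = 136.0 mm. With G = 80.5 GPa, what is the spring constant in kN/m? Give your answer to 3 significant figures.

k = Gd⁴/(8D³N_a) = (80.5×10³ × 11.5⁴) / (8 × 136.0³ × 23)
  = 1.40795e+09 / 4.62844e+08 = 3.042 N/mm

3.04 kN/m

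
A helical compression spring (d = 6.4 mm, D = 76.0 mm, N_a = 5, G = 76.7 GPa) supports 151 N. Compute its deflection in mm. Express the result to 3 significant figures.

k = Gd⁴/(8D³N_a) = (76.7×10³)(6.4⁴)/(8·76.0³·5) = 7.3285 N/mm
δ = F/k = 151 / 7.3285 = 20.605 mm

20.6 mm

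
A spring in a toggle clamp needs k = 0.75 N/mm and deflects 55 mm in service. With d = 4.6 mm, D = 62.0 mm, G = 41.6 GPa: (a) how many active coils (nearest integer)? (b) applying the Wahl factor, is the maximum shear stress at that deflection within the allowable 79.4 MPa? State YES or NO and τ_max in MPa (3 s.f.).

(a) 13 coils; (b) YES, τ_max = 74.1 MPa

N_a = Gd⁴/(8D³k) = (41.6×10³)(4.6⁴)/(8·62.0³·0.75) = 13.03 → N_a = 13
Actual rate k = Gd⁴/(8D³·13) = 0.75148 N/mm
Working load F = kδ = 0.75148·55 = 41.331 N
C = 62.0/4.6 = 13.4783; K_W = (4C−1)/(4C−4)+0.615/C = 1.1057
τ_max = K_W·8FD/(πd³) = 1.1057·67.041 = 74.129 MPa
τ_max ≤ 79.4 MPa → acceptable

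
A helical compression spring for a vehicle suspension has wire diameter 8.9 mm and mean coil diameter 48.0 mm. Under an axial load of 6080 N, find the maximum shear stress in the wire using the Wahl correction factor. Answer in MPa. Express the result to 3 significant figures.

Spring index C = D/d = 48.0/8.9 = 5.3933
K_W = (4C−1)/(4C−4) + 0.615/C = 20.573/17.573 + 0.1140 = 1.2847
τ₀ = 8FD/(πd³) = 8·6080·48.0/(π·8.9³) = 2.33472e+06/2214.7 = 1054.2 MPa
τ_max = K·τ₀ = 1.2847 × 1054.2 = 1354.4 MPa

1350 MPa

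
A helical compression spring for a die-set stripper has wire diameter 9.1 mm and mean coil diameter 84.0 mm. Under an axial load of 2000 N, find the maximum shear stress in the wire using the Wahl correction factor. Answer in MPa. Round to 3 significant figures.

Spring index C = D/d = 84.0/9.1 = 9.2308
K_W = (4C−1)/(4C−4) + 0.615/C = 35.923/32.923 + 0.0666 = 1.1577
τ₀ = 8FD/(πd³) = 8·2000·84.0/(π·9.1³) = 1.344e+06/2367.4 = 567.71 MPa
τ_max = K·τ₀ = 1.1577 × 567.71 = 657.26 MPa

657 MPa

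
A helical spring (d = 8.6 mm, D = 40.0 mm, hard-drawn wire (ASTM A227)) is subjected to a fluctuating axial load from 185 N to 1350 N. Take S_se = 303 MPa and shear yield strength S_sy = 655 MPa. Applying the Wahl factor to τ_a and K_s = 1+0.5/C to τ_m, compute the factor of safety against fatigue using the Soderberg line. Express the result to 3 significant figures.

C = D/d = 40.0/8.6 = 4.6512; K_W = (4C−1)/(4C−4)+0.615/C = 1.3376; K_s = 1+0.5/C = 1.1075
F_a = (F_max−F_min)/2 = 582.5 N; F_m = (F_max+F_min)/2 = 767.5 N
τ_a = K_W·8F_aD/(πd³) = 1.3376 × 93.283 = 124.78 MPa
τ_m = K_s·8F_mD/(πd³) = 1.1075 × 122.91 = 136.12 MPa
Soderberg: 1/n_f = τ_a/S_se + τ_m/S_sy = 124.78/303 + 136.12/655 = 0.41181 + 0.20782 = 0.61963
n_f = 1/0.61963 = 1.614

1.61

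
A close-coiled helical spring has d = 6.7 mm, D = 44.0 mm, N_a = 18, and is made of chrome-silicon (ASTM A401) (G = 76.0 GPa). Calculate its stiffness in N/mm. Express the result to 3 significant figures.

k = Gd⁴/(8D³N_a) = (76.0×10³ × 6.7⁴) / (8 × 44.0³ × 18)
  = 1.53149e+08 / 1.22665e+07 = 12.485 N/mm

12.5 N/mm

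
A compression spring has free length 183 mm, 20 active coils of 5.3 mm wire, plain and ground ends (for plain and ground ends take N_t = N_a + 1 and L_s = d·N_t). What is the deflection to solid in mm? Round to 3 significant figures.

N_t = 21; L_s = 5.3·21 = 111.3 mm
δ_solid = L₀ − L_s = 183 − 111.3 = 71.7 mm

71.7 mm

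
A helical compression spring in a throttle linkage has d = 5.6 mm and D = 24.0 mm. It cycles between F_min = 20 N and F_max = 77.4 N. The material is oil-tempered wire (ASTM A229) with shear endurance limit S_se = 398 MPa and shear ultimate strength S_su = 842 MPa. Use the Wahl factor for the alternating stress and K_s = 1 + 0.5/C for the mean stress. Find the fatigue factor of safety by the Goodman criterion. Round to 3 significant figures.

C = D/d = 24.0/5.6 = 4.2857; K_W = (4C−1)/(4C−4)+0.615/C = 1.3718; K_s = 1+0.5/C = 1.1167
F_a = (F_max−F_min)/2 = 28.7 N; F_m = (F_max+F_min)/2 = 48.7 N
τ_a = K_W·8F_aD/(πd³) = 1.3718 × 9.9878 = 13.701 MPa
τ_m = K_s·8F_mD/(πd³) = 1.1167 × 16.948 = 18.925 MPa
Goodman: 1/n_f = τ_a/S_se + τ_m/S_su = 13.701/398 + 18.925/842 = 0.03442 + 0.02248 = 0.056901
n_f = 1/0.056901 = 17.57

17.6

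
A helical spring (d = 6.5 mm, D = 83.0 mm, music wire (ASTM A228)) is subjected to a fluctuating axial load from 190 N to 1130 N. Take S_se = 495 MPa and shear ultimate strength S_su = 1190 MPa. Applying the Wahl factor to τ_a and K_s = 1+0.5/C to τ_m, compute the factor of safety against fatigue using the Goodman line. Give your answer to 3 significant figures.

0.796

C = D/d = 83.0/6.5 = 12.7692; K_W = (4C−1)/(4C−4)+0.615/C = 1.1119; K_s = 1+0.5/C = 1.0392
F_a = (F_max−F_min)/2 = 470 N; F_m = (F_max+F_min)/2 = 660 N
τ_a = K_W·8F_aD/(πd³) = 1.1119 × 361.72 = 402.2 MPa
τ_m = K_s·8F_mD/(πd³) = 1.0392 × 507.95 = 527.84 MPa
Goodman: 1/n_f = τ_a/S_se + τ_m/S_su = 402.2/495 + 527.84/1190 = 0.81252 + 0.44356 = 1.2561
n_f = 1/1.2561 = 0.7961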